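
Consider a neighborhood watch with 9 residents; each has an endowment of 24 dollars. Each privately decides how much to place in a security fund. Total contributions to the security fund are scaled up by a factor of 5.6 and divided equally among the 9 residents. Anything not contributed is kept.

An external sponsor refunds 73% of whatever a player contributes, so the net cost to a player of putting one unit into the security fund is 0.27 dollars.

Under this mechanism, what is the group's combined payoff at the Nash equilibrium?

With the mechanism, a contributed unit returns (5.6/9) / 0.27 = 2.3045 per unit of net cost to the contributor — now above 1 — so contributing fully is weakly dominant for every player.
At the Nash equilibrium everyone contributes 24. Group total payoff = 9 × (24 × 0.73 + 5.6 × 24) = 1367.28.

1367.28 dollars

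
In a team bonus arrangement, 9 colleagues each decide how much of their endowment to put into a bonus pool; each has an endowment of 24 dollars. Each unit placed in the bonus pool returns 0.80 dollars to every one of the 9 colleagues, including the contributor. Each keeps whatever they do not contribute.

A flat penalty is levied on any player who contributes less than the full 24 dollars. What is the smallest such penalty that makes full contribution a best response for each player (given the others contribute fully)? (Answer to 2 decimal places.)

Given the others contribute fully, the best deviation is to contribute 0 (any partial contribution still incurs the fine and gives up units whose private return 0.80 is below 1).
Deviating from 24 to 0 saves 24 dollars but forfeits the deviator's share of the drop in the bonus pool: 0.80 × 24 = 19.20.
So the deviation gain is 24 − 19.20 = 4.80, and the fine must be at least 4.80 dollars to wipe it out.

4.80 dollars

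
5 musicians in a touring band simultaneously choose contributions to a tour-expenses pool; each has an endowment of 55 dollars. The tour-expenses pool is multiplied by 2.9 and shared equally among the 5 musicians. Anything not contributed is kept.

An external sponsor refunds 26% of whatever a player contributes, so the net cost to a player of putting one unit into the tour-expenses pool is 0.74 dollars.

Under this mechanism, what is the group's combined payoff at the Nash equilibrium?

With the mechanism, a contributed unit returns (2.9/5) / 0.74 = 0.7838 per unit of net cost — still below 1 — so contributing 0 remains dominant for every player.
Everyone keeps their endowment and the group total is 5 × 55 = 275.

275.00 dollars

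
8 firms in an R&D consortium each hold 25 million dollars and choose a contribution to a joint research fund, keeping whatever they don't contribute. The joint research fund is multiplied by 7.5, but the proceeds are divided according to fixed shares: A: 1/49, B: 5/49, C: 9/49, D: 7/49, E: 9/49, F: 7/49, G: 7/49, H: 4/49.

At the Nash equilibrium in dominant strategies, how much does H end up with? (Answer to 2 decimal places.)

For player j, contributing a unit is worthwhile iff 7.5 × (j's share) ≥ 1, i.e. iff j's share is at least 0.1333.
C, D, E, F and G clear that bar, contributing 25 each; the remaining 3 contribute 0. Total contributed: 125.
H keeps 25 and receives 7.5 × 125 × 4/49 = 76.53 from the joint research fund, for a payoff of 101.53.

101.53 million dollars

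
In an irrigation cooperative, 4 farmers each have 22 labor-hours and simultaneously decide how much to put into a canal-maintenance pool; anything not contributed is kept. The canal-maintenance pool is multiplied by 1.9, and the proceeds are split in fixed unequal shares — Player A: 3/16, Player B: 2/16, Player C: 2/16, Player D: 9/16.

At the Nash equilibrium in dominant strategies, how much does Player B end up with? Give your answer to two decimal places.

For player j, contributing a unit is worthwhile iff 1.9 × (j's share) ≥ 1, i.e. iff j's share is at least 0.5263.
Player D alone (share 9/16) is above the threshold, contributing 22; the remaining 3 contribute 0. Total contributed: 22.
Player B keeps 22 and receives 1.9 × 22 × 2/16 = 5.23 from the canal-maintenance pool, for a payoff of 27.23.

27.23 labor-hours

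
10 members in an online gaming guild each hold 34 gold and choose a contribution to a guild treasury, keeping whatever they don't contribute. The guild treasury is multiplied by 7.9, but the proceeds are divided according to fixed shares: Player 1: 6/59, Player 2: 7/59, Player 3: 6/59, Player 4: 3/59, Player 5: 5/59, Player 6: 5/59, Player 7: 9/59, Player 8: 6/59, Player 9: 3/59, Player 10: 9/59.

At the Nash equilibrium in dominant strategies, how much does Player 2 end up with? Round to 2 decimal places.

Player j's private return per contributed unit is 7.9 × (j's share). Contributing is weakly dominant for j when that share is at least 1/7.9 = 0.1266, and contributing 0 is dominant otherwise.
Player 7 and Player 10 are above the threshold, contributing 34 each; the remaining 8 contribute 0. Total contributed: 68.
Player 2 keeps 34 and receives 7.9 × 68 × 7/59 = 63.74 from the guild treasury, for a payoff of 97.74.

97.74 gold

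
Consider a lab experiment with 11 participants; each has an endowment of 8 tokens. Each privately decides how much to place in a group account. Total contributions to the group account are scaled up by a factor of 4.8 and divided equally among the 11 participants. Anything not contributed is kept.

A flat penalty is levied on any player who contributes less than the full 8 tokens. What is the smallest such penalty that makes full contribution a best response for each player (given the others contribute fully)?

4.51 tokens

Given the others contribute fully, the best deviation is to contribute 0 (any partial contribution still incurs the fine and gives up units whose private return 0.4364 is below 1).
Deviating from 8 to 0 saves 8 tokens but forfeits the deviator's share of the drop in the group account: 4.8/11 × 8 = 3.49.
So the deviation gain is 8 − 3.49 = 4.51, and the fine must be at least 4.51 tokens to wipe it out.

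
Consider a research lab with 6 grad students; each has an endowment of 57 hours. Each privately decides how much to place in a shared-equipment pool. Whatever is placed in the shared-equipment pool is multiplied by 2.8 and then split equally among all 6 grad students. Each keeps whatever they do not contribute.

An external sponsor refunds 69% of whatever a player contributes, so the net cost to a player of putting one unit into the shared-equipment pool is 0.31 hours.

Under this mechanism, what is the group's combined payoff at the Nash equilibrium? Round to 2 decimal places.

With the mechanism, a contributed unit returns (2.8/6) / 0.31 = 1.5054 per unit of net cost to the contributor — now above 1 — so contributing fully is weakly dominant for every player.
So the Nash equilibrium is full contribution by all 6; the group earns 6 × (57 × 0.69 + 2.8 × 57) = 1193.58.

1193.58 hours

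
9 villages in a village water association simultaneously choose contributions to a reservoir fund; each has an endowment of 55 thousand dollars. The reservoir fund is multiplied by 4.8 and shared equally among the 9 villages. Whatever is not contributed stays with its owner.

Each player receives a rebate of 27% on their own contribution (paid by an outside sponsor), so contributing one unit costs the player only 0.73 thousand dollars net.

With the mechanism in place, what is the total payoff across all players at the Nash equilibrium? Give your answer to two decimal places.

The effective private return is (4.8/9) / 0.73 = 0.7306, which is still under 1, so the mechanism doesn't change anyone's dominant strategy: zero contribution.
At the Nash equilibrium no one contributes; group total payoff = 9 × 55 = 495.

495.00 thousand dollars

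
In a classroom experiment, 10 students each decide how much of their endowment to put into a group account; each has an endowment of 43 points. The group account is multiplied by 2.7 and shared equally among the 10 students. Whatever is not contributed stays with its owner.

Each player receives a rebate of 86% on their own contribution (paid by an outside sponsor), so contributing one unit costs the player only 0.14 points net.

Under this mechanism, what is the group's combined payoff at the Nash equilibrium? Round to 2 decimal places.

With the mechanism, a contributed unit returns (2.7/10) / 0.14 = 1.9286 per unit of net cost to the contributor — now above 1 — so contributing fully is weakly dominant for every player.
At the Nash equilibrium everyone contributes 43. Group total payoff = 10 × (43 × 0.86 + 2.7 × 43) = 1530.80.

1530.80 points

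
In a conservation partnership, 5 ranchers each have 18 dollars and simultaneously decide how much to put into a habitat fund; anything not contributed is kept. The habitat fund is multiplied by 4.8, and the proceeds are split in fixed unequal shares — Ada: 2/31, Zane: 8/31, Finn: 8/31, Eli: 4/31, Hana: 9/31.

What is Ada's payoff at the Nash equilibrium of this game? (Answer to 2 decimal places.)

34.72 dollars

For player j, contributing a unit is worthwhile iff 4.8 × (j's share) ≥ 1, i.e. iff j's share is at least 0.2083.
Zane, Finn and Hana clear that bar, contributing 18 each; the remaining 2 contribute 0. Total contributed: 54.
Ada keeps 18 and receives 4.8 × 54 × 2/31 = 16.72 from the habitat fund, for a payoff of 34.72.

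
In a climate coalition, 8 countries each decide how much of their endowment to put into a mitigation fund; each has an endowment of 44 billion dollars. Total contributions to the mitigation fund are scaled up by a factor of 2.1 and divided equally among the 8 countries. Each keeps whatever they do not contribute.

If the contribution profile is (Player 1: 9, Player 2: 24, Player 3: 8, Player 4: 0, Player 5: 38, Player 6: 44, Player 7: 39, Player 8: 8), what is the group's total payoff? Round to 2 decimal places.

539.00 billion dollars

Total contributed: 9 + 24 + 8 + 0 + 38 + 44 + 39 + 8 = 170; total kept: 8 × 44 − 170 = 182.
The mitigation fund pays out 2.1 × 170 = 357.00 in aggregate.
Group total = 182 + 357.00 = 539.00.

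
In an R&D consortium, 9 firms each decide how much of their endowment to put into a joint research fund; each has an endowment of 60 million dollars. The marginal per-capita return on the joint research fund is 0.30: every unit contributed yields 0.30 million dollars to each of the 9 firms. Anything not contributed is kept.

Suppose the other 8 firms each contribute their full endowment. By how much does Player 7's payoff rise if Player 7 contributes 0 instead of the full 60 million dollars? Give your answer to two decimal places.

42.00 million dollars

Switching from a contribution of 60 to 0 lets Player 7 keep an extra 60 million dollars, but lowers the joint research fund by 60, which costs Player 7 their own share of that drop: 0.30 × 60 = 18.00.
Net gain = 60 − 18.00 = 42.00. The private return per contributed unit (0.30) is below 1, so free-riding is indeed the best response regardless of what the others do.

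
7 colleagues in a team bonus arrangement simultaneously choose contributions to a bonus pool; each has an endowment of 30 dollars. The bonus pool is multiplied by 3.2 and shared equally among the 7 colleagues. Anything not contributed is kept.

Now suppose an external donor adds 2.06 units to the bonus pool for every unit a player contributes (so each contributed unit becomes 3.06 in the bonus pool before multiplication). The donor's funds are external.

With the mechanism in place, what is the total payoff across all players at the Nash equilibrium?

2056.32 dollars

Under the mechanism each unit contributed yields 3.2 × 3.06 / 7 = 1.3989 back to its contributor per unit of net cost, which exceeds 1, making full contribution the dominant choice for everyone.
So the Nash equilibrium is full contribution by all 7; the group earns 3.2 × 3.06 × 210 = 2056.32.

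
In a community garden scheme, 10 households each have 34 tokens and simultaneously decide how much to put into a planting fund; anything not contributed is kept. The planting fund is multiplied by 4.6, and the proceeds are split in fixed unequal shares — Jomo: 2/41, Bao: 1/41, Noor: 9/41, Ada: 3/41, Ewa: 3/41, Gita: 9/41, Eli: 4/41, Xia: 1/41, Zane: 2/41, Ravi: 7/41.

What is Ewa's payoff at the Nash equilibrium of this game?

Each unit j contributes comes back to j as 4.6 × (j's share), so j prefers to contribute only if that share exceeds 1/4.6 = 0.2174; otherwise keeping the unit dominates.
Noor and Gita are above the threshold, contributing 34 each; the remaining 8 contribute 0. Total contributed: 68.
Ewa keeps 34 and receives 4.6 × 68 × 3/41 = 22.89 from the planting fund, for a payoff of 56.89.

56.89 tokens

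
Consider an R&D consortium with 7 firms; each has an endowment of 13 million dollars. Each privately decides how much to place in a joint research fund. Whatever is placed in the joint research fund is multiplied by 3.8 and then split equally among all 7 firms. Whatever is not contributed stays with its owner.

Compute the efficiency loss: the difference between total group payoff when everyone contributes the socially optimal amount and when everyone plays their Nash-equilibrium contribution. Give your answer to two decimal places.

254.80 million dollars

Each contributed unit returns 3.8/7 = 0.5429 to its contributor — below 1 — so contributing 0 is dominant for every player. At the Nash equilibrium everyone keeps their 13, and the group total is 7 × 13 = 91.
Each contributed unit returns 3.800 to the group as a whole (0.5429 to each of 7 players), which exceeds 1, so the social optimum is full contribution: group total = 3.800 × 91 = 345.80.
Efficiency loss = 345.80 − 91 = 254.80.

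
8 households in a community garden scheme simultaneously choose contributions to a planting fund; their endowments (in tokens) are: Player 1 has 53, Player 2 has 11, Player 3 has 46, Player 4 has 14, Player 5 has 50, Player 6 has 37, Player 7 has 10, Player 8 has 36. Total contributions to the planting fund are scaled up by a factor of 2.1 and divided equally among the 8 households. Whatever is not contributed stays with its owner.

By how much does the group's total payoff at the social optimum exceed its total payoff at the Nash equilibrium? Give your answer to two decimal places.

282.70 tokens

The private return per contributed unit is 2.1/8 = 0.2625 < 1 for every player regardless of endowment, so the Nash equilibrium is zero contribution and the group total is Σ E_j = 53 + 11 + 46 + 14 + 50 + 37 + 10 + 36 = 257.
Each contributed unit returns 2.100 to the group, so the social optimum is full contribution by everyone: group total = 2.100 × 257 = 539.70.
Efficiency loss = (2.100 − 1) × 257 = 282.70.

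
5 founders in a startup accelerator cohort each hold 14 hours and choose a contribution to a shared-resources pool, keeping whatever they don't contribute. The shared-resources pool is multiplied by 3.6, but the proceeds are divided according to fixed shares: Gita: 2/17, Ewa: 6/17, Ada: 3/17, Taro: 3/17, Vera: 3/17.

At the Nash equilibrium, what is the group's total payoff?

106.40 hours

Player j's private return per contributed unit is 3.6 × (j's share). Contributing is weakly dominant for j when that share is at least 1/3.6 = 0.2778, and contributing 0 is dominant otherwise.
The only share above 0.2778 is Ewa's 6/17, contributing 14; the remaining 4 contribute 0. Total contributed: 14.
The shared-resources pool pays out 3.6 × 14 = 50.40 in total (split across the unequal shares, but the aggregate is all that matters for the group sum).
The 4 free-riders keep 14 each, adding 56. Group total = 56 + 50.40 = 106.40.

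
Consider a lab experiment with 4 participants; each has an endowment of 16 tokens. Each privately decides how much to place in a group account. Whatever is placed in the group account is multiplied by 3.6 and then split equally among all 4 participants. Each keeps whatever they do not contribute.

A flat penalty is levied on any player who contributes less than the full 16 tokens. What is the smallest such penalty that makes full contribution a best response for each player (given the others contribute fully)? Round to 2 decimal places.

Given the others contribute fully, the best deviation is to contribute 0 (any partial contribution still incurs the fine and gives up units whose private return 0.9000 is below 1).
Deviating from 16 to 0 saves 16 tokens but forfeits the deviator's share of the drop in the group account: 3.6/4 × 16 = 14.40.
So the deviation gain is 16 − 14.40 = 1.60, and the fine must be at least 1.60 tokens to wipe it out.

1.60 tokens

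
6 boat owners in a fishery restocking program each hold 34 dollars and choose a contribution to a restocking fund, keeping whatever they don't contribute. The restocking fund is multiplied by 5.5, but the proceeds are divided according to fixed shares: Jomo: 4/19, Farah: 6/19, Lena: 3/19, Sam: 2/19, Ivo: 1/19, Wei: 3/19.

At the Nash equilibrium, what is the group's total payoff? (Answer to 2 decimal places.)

510.00 dollars

Each unit j contributes comes back to j as 5.5 × (j's share), so j prefers to contribute only if that share exceeds 1/5.5 = 0.1818; otherwise keeping the unit dominates.
The shares above 0.1818 belong to Jomo and Farah, contributing 34 each; the remaining 4 contribute 0. Total contributed: 68.
The restocking fund pays out 5.5 × 68 = 374.00 in total (split across the unequal shares, but the aggregate is all that matters for the group sum).
The 4 free-riders keep 34 each, adding 136. Group total = 136 + 374.00 = 510.00.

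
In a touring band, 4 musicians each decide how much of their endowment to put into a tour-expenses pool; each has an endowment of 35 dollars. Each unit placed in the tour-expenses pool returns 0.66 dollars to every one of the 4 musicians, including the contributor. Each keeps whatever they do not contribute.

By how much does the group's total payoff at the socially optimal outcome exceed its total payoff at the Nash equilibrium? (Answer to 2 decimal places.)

The private return per contributed unit is 0.66 < 1, so contributing 0 is dominant for every player. At the Nash equilibrium everyone keeps their 35, and the group total is 4 × 35 = 140.
Each contributed unit returns 2.640 to the group as a whole (0.66 to each of 4 players), which exceeds 1, so the social optimum is full contribution: group total = 2.640 × 140 = 369.60.
Efficiency loss = 369.60 − 140 = 229.60.

229.60 dollars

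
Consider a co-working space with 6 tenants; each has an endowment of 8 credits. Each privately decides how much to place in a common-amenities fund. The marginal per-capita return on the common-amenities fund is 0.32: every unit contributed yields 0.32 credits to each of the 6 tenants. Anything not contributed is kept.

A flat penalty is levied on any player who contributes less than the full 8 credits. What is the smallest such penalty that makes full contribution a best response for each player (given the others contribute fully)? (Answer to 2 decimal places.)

5.44 credits

Given the others contribute fully, the best deviation is to contribute 0 (any partial contribution still incurs the fine and gives up units whose private return 0.32 is below 1).
Deviating from 8 to 0 saves 8 credits but forfeits the deviator's share of the drop in the common-amenities fund: 0.32 × 8 = 2.56.
So the deviation gain is 8 − 2.56 = 5.44, and the fine must be at least 5.44 credits to wipe it out.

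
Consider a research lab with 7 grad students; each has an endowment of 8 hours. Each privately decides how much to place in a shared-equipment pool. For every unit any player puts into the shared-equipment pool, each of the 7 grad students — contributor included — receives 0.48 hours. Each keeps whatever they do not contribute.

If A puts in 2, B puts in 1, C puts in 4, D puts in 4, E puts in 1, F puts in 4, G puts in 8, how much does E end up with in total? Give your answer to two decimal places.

18.52 hours

Total contributed: 2 + 1 + 4 + 4 + 1 + 4 + 8 = 24.
Each receives 0.48 × 24 = 11.52 from the shared-equipment pool.
E keeps 8 − 1 = 7, so E's payoff is 7 + 11.52 = 18.52.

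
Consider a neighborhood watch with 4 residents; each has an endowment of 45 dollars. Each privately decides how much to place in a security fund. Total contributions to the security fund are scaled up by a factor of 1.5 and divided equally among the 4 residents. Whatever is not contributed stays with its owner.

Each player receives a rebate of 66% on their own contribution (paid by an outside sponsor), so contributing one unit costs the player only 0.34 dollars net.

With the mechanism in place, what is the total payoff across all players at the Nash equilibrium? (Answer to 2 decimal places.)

With the mechanism, a contributed unit returns (1.5/4) / 0.34 = 1.1029 per unit of net cost to the contributor — now above 1 — so contributing fully is weakly dominant for every player.
At the Nash equilibrium everyone contributes 45. Group total payoff = 4 × (45 × 0.66 + 1.5 × 45) = 388.80.

388.80 dollars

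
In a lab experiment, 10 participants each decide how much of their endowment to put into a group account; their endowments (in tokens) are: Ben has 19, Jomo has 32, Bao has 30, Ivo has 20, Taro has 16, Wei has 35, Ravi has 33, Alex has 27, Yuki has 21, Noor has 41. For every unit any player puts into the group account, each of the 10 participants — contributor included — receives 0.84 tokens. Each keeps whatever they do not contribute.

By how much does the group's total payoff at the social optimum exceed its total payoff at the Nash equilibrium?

2027.60 tokens

The private return per contributed unit is 0.84 < 1 for everyone, so the Nash equilibrium is zero contribution and the group total is Σ E_j = 19 + 32 + 30 + 20 + 16 + 35 + 33 + 27 + 21 + 41 = 274.
Each contributed unit returns 8.400 to the group, so the social optimum is full contribution by everyone: group total = 8.400 × 274 = 2301.60.
Efficiency loss = (8.400 − 1) × 274 = 2027.60.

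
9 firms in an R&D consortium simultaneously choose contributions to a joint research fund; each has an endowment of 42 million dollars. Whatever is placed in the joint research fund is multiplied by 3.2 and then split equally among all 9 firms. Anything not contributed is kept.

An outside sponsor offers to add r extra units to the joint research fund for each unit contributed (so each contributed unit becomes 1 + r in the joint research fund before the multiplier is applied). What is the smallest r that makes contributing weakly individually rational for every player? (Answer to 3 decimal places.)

With matching at rate r, one contributed unit becomes (1 + r) in the joint research fund and returns 3.2 × (1 + r) / 9 to the contributor.
Setting this equal to 1: 1 + r = 9/3.2 = 2.8125.
So the minimum matching rate is r = 2.8125 − 1 = 1.813.

1.813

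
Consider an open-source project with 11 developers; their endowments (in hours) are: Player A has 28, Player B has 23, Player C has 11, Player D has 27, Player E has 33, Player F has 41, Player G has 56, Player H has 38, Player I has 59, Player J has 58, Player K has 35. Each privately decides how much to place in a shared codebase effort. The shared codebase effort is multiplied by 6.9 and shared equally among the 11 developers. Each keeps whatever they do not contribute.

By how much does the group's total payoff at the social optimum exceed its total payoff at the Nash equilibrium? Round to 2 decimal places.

The private return per contributed unit is 6.9/11 = 0.6273 < 1 for every player regardless of endowment, so the Nash equilibrium is zero contribution and the group total is Σ E_j = 28 + 23 + 11 + 27 + 33 + 41 + 56 + 38 + 59 + 58 + 35 = 409.
Each contributed unit returns 6.900 to the group, so the social optimum is full contribution by everyone: group total = 6.900 × 409 = 2822.10.
Efficiency loss = (6.900 − 1) × 409 = 2413.10.

2413.10 hours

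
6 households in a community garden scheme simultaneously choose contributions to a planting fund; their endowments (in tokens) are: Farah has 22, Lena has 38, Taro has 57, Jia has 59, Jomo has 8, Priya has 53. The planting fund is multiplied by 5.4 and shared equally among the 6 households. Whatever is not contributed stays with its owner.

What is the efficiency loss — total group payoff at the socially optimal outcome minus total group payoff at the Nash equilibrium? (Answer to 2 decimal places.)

1042.80 tokens

The private return per contributed unit is 5.4/6 = 0.9000 < 1 for every player regardless of endowment, so the Nash equilibrium is zero contribution and the group total is Σ E_j = 22 + 38 + 57 + 59 + 8 + 53 = 237.
Each contributed unit returns 5.400 to the group, so the social optimum is full contribution by everyone: group total = 5.400 × 237 = 1279.80.
Efficiency loss = (5.400 − 1) × 237 = 1042.80.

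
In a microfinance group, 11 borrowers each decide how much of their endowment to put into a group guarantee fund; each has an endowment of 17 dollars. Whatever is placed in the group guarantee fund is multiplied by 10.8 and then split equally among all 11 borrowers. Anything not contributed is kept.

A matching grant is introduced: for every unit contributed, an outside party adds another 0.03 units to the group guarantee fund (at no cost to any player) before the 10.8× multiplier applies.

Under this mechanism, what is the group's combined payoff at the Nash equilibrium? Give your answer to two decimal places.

2080.19 dollars

The effective private return per unit is now 10.8 × 1.03 / 11 = 1.0113 > 1, so every player's dominant strategy flips to full contribution.
So the Nash equilibrium is full contribution by all 11; the group earns 10.8 × 1.03 × 187 = 2080.19.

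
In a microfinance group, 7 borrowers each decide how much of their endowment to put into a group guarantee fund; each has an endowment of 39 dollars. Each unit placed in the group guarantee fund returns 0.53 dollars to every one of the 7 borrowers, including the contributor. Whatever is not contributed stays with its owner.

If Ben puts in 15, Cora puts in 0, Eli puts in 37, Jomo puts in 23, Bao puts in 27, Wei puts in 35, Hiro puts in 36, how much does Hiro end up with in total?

Total contributed: 15 + 0 + 37 + 23 + 27 + 35 + 36 = 173.
Each receives 0.53 × 173 = 91.69 from the group guarantee fund.
Hiro keeps 39 − 36 = 3, so Hiro's payoff is 3 + 91.69 = 94.69.

94.69 dollars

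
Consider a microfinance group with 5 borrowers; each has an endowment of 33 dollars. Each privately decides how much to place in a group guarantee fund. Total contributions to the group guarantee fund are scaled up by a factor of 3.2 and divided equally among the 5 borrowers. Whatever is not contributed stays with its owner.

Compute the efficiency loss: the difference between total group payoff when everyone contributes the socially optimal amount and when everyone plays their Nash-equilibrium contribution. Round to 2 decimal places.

363.00 dollars

Each contributed unit returns 3.2/5 = 0.6400 to its contributor — below 1 — so contributing 0 is dominant for every player. At the Nash equilibrium everyone keeps their 33, and the group total is 5 × 33 = 165.
Each contributed unit returns 3.200 to the group as a whole (0.6400 to each of 5 players), which exceeds 1, so the social optimum is full contribution: group total = 3.200 × 165 = 528.00.
Efficiency loss = 528.00 − 165 = 363.00.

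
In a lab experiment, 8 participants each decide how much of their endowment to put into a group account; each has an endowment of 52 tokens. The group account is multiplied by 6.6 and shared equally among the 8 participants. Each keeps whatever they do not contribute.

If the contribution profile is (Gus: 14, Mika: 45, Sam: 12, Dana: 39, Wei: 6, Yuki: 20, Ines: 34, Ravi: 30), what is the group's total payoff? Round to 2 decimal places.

1536.00 tokens

Total contributed: 14 + 45 + 12 + 39 + 6 + 20 + 34 + 30 = 200; total kept: 8 × 52 − 200 = 216.
The group account pays out 6.6 × 200 = 1320.00 in aggregate.
Group total = 216 + 1320.00 = 1536.00.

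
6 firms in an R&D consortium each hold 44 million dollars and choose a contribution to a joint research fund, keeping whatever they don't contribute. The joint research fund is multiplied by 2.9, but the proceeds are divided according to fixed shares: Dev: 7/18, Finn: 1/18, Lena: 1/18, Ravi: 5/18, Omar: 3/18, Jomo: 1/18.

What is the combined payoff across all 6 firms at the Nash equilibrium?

347.60 million dollars

Each unit j contributes comes back to j as 2.9 × (j's share), so j prefers to contribute only if that share exceeds 1/2.9 = 0.3448; otherwise keeping the unit dominates.
Dev alone (share 7/18) is above the threshold, contributing 44; the remaining 5 contribute 0. Total contributed: 44.
The joint research fund pays out 2.9 × 44 = 127.60 in total (split across the unequal shares, but the aggregate is all that matters for the group sum).
The 5 free-riders keep 44 each, adding 220. Group total = 220 + 127.60 = 347.60.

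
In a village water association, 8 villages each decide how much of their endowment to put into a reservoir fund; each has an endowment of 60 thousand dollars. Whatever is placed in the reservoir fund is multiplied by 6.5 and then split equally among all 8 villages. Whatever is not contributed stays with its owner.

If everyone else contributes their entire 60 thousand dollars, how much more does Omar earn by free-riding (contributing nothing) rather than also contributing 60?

11.25 thousand dollars

Switching from a contribution of 60 to 0 lets Omar keep an extra 60 thousand dollars, but lowers the reservoir fund by 60, which costs Omar their own share of that drop: 6.5/8 × 60 = 48.75.
Net gain = 60 − 48.75 = 11.25. The private return per contributed unit (0.8125) is below 1, so free-riding is indeed the best response regardless of what the others do.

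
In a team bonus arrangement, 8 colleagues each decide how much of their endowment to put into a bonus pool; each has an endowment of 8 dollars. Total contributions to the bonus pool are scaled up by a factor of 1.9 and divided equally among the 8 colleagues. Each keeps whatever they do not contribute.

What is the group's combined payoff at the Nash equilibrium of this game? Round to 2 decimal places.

64.00 dollars

Each contributed unit returns 1.9/8 = 0.2375 to its contributor — below 1 — so contributing 0 is dominant for every player. At the Nash equilibrium everyone keeps their 8, and the group total is 8 × 8 = 64.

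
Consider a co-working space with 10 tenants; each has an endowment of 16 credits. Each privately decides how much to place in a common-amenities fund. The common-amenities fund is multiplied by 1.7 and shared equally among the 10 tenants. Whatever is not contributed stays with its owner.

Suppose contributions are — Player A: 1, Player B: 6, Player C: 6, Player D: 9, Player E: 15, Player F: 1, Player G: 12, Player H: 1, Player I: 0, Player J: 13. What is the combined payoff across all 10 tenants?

Total contributed: 1 + 6 + 6 + 9 + 15 + 1 + 12 + 1 + 0 + 13 = 64; total kept: 10 × 16 − 64 = 96.
The common-amenities fund pays out 1.7 × 64 = 108.80 in aggregate.
Group total = 96 + 108.80 = 204.80.

204.80 credits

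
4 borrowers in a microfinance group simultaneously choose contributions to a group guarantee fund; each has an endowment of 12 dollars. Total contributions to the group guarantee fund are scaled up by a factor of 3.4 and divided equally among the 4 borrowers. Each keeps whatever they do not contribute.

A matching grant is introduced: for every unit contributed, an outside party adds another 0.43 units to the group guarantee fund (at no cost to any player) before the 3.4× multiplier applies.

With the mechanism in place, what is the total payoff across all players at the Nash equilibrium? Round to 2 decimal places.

233.38 dollars

With the mechanism, a contributed unit returns 3.4 × 1.43 / 4 = 1.2155 per unit of net cost to the contributor — now above 1 — so contributing fully is weakly dominant for every player.
At the Nash equilibrium everyone contributes 12. Group total payoff = 3.4 × 1.43 × 48 = 233.38.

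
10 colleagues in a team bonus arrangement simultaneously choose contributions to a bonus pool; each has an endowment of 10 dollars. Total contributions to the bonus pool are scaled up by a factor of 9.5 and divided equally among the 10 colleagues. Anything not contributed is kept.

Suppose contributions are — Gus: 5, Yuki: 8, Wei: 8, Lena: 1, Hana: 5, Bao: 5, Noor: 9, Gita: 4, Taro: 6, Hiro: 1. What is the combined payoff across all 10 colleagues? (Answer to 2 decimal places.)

Total contributed: 5 + 8 + 8 + 1 + 5 + 5 + 9 + 4 + 6 + 1 = 52; total kept: 10 × 10 − 52 = 48.
The bonus pool pays out 9.5 × 52 = 494.00 in aggregate.
Group total = 48 + 494.00 = 542.00.

542.00 dollars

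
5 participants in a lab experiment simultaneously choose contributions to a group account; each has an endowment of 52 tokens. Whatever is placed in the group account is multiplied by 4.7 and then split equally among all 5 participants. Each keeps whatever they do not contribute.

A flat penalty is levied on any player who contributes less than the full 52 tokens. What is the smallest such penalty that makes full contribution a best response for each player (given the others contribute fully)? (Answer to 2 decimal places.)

3.12 tokens

Given the others contribute fully, the best deviation is to contribute 0 (any partial contribution still incurs the fine and gives up units whose private return 0.9400 is below 1).
Deviating from 52 to 0 saves 52 tokens but forfeits the deviator's share of the drop in the group account: 4.7/5 × 52 = 48.88.
So the deviation gain is 52 − 48.88 = 3.12, and the fine must be at least 3.12 tokens to wipe it out.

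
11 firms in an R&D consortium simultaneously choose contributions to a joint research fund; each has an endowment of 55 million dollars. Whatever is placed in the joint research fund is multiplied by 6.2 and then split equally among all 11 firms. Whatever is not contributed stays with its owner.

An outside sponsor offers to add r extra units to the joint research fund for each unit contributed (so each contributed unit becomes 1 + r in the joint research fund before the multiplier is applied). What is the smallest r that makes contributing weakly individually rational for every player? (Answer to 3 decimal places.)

0.774

With matching at rate r, one contributed unit becomes (1 + r) in the joint research fund and returns 6.2 × (1 + r) / 11 to the contributor.
Setting this equal to 1: 1 + r = 11/6.2 = 1.7742.
So the minimum matching rate is r = 1.7742 − 1 = 0.774.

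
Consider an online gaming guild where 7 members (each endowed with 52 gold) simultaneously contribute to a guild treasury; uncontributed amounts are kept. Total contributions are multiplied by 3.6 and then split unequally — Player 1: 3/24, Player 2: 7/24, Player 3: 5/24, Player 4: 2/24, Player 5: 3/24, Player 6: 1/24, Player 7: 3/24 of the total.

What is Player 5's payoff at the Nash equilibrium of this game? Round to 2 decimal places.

75.40 gold

A player with share s gets back 3.6·s per unit contributed, so full contribution is dominant for anyone with s > 1/3.6 = 0.2778 and zero contribution is dominant for anyone below.
Only Player 2 (7/24) clears that bar, contributing 52; the remaining 6 contribute 0. Total contributed: 52.
Player 5 keeps 52 and receives 3.6 × 52 × 3/24 = 23.40 from the guild treasury, for a payoff of 75.40.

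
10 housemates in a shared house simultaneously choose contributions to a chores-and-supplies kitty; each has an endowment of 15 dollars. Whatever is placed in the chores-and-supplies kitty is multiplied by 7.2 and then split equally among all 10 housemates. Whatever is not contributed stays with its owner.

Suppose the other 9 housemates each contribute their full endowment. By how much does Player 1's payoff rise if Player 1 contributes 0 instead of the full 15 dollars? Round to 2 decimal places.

4.20 dollars

Switching from a contribution of 15 to 0 lets Player 1 keep an extra 15 dollars, but lowers the chores-and-supplies kitty by 15, which costs Player 1 their own share of that drop: 7.2/10 × 15 = 10.80.
Net gain = 15 − 10.80 = 4.20. The private return per contributed unit (0.7200) is below 1, so free-riding is indeed the best response regardless of what the others do.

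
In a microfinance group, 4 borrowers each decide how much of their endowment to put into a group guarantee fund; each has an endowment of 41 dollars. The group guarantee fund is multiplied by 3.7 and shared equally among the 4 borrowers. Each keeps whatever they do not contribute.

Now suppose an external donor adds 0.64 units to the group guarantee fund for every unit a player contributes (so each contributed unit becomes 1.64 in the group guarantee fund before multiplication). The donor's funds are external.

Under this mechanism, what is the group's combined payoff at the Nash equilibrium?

995.15 dollars

The effective private return per unit is now 3.7 × 1.64 / 4 = 1.5170 > 1, so every player's dominant strategy flips to full contribution.
At the Nash equilibrium everyone contributes 41. Group total payoff = 3.7 × 1.64 × 164 = 995.15.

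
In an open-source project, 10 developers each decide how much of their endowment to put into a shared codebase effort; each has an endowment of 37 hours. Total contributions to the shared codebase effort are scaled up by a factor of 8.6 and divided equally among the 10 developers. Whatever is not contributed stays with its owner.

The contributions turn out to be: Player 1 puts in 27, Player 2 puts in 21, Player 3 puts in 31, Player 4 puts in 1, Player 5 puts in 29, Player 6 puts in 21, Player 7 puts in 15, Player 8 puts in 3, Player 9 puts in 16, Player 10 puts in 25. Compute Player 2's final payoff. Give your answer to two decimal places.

Total contributed: 27 + 21 + 31 + 1 + 29 + 21 + 15 + 3 + 16 + 25 = 189.
Each receives 8.6 × 189 / 10 = 162.54 from the shared codebase effort.
Player 2 keeps 37 − 21 = 16, so Player 2's payoff is 16 + 162.54 = 178.54.

178.54 hours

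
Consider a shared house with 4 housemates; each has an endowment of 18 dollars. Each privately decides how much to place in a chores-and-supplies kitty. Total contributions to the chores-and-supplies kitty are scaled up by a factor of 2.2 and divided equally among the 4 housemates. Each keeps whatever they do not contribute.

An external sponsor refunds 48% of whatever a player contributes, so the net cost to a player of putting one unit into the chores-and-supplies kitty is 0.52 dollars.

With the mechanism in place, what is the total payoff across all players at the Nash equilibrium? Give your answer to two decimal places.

The effective private return per unit is now (2.2/4) / 0.52 = 1.0577 > 1, so every player's dominant strategy flips to full contribution.
At the Nash equilibrium everyone contributes 18. Group total payoff = 4 × (18 × 0.48 + 2.2 × 18) = 192.96.

192.96 dollars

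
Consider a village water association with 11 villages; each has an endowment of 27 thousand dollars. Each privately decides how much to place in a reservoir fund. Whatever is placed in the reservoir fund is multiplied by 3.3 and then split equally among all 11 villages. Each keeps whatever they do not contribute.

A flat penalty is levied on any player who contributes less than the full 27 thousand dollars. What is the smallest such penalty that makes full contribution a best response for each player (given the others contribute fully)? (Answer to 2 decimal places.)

18.90 thousand dollars

Given the others contribute fully, the best deviation is to contribute 0 (any partial contribution still incurs the fine and gives up units whose private return 0.3000 is below 1).
Deviating from 27 to 0 saves 27 thousand dollars but forfeits the deviator's share of the drop in the reservoir fund: 3.3/11 × 27 = 8.10.
So the deviation gain is 27 − 8.10 = 18.90, and the fine must be at least 18.90 thousand dollars to wipe it out.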